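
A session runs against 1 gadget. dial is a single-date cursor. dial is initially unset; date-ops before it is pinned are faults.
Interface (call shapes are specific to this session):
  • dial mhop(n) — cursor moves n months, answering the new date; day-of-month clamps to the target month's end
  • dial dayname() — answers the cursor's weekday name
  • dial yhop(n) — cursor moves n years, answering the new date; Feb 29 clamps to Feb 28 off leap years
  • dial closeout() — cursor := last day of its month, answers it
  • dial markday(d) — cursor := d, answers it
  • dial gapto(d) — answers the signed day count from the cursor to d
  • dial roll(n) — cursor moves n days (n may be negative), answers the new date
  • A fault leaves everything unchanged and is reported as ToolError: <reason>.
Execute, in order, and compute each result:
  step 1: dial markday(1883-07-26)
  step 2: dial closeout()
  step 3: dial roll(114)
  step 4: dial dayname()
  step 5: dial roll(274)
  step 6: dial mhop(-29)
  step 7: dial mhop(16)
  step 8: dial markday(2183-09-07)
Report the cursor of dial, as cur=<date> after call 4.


Answer: cur=1883-11-22

Derivation:
~$ dial markday d: 1883-07-26
:: 1883-07-26
~$ dial closeout
:: 1883-07-31
~$ dial roll n: 114
:: 1883-11-22
~$ dial dayname
:: Thursday
~$ dial roll n: 274
:: 1884-08-22
~$ dial mhop n: -29
:: 1882-03-22
~$ dial mhop n: 16
:: 1883-07-22
~$ dial markday d: 2183-09-07
:: 2183-09-07


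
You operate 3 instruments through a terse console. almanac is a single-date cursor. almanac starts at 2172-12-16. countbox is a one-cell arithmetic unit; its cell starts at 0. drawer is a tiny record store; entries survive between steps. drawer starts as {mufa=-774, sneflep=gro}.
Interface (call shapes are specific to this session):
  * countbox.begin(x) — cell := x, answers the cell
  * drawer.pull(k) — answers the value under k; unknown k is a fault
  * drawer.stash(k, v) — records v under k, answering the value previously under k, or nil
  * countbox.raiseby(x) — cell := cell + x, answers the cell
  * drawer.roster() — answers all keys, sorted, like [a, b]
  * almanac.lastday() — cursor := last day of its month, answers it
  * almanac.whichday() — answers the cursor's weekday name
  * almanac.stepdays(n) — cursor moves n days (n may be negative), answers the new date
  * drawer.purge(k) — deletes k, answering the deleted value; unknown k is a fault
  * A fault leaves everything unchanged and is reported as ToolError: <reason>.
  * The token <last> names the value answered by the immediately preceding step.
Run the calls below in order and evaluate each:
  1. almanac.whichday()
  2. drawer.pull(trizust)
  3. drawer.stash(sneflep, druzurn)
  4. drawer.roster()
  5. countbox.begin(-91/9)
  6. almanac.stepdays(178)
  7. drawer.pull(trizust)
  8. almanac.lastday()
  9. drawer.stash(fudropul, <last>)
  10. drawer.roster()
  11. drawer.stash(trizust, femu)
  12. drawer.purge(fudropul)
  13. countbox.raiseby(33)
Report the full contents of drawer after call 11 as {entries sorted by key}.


! 1. whichday() -> Wednesday
! 2. pull(k=trizust) -> ToolError: no such key trizust
! 3. stash(k=sneflep, v=druzurn) -> gro
! 4. roster() -> [mufa, sneflep]
! 5. begin(x=-91/9) -> -91/9
! 6. stepdays(n=178) -> 2173-06-12
! 7. pull(k=trizust) -> ToolError: no such key trizust
! 8. lastday() -> 2173-06-30
! 9. stash(k=fudropul, v=<last>) -> nil
! 10. roster() -> [fudropul, mufa, sneflep]
! 11. stash(k=trizust, v=femu) -> nil
! 12. purge(k=fudropul) -> 2173-06-30
! 13. raiseby(x=33) -> 206/9

Answer: {fudropul=2173-06-30, mufa=-774, sneflep=druzurn, trizust=femu}


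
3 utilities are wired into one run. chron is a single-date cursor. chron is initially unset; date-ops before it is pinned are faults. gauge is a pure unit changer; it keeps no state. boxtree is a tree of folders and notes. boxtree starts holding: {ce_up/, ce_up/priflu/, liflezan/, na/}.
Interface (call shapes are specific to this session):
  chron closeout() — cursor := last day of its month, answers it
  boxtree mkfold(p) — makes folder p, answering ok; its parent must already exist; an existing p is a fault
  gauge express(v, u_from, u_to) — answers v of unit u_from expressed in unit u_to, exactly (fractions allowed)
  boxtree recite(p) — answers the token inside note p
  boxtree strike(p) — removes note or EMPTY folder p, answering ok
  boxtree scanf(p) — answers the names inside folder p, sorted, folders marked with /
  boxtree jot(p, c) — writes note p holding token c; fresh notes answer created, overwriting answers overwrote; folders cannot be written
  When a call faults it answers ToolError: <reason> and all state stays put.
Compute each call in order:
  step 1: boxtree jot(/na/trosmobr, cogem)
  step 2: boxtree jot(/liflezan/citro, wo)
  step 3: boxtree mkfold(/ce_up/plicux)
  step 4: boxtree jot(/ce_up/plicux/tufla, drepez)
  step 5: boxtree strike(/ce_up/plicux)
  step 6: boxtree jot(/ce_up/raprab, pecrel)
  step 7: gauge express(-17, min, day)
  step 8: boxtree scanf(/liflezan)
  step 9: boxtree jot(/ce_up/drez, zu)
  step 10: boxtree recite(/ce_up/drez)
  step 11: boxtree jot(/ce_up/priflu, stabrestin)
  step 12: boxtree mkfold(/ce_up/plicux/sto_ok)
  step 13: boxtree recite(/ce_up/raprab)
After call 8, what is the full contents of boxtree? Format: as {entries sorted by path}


// boxtree jot(p: /na/trosmobr, c: cogem) ~> created
// boxtree jot(p: /liflezan/citro, c: wo) ~> created
// boxtree mkfold(p: /ce_up/plicux) ~> ok
// boxtree jot(p: /ce_up/plicux/tufla, c: drepez) ~> created
// boxtree strike(p: /ce_up/plicux) ~> ToolError: not empty
// boxtree jot(p: /ce_up/raprab, c: pecrel) ~> created
// gauge express(v: -17, u_from: min, u_to: day) ~> -17/1440
// boxtree scanf(p: /liflezan) ~> [citro]
// boxtree jot(p: /ce_up/drez, c: zu) ~> created
// boxtree recite(p: /ce_up/drez) ~> zu
// boxtree jot(p: /ce_up/priflu, c: stabrestin) ~> ToolError: is a directory
// boxtree mkfold(p: /ce_up/plicux/sto_ok) ~> ok
// boxtree recite(p: /ce_up/raprab) ~> pecrel

Answer: {ce_up/, ce_up/plicux/, ce_up/plicux/tufla=drepez, ce_up/priflu/, ce_up/raprab=pecrel, liflezan/, liflezan/citro=wo, na/, na/trosmobr=cogem}


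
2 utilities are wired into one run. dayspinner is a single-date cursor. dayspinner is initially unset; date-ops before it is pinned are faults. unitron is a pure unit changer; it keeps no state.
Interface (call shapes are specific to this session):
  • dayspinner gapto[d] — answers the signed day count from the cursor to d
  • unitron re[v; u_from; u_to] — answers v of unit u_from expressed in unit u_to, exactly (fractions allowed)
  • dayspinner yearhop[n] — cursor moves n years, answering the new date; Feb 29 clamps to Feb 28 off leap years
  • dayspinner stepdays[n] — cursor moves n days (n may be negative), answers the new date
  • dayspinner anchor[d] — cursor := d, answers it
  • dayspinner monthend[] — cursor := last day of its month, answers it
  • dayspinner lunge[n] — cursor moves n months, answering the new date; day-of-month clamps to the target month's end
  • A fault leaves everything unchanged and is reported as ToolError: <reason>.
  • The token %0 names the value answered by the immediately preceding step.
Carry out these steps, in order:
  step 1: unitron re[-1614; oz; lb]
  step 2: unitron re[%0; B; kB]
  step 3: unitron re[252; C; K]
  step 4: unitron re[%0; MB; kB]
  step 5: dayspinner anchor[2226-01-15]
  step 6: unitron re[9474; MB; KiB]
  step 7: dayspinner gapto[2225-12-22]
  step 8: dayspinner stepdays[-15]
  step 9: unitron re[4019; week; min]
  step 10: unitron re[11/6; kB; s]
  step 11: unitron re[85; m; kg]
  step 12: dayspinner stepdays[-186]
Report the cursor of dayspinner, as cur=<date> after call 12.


Answer: cur=2225-06-28

Derivation:
$ unitron re -1614 oz lb
[out] -807/8
$ unitron re %0 B kB
[out] -807/8000
$ unitron re 252 C K
[out] 10503/20
$ unitron re %0 MB kB
[out] 525150
$ dayspinner anchor 2226-01-15
[out] 2226-01-15
$ unitron re 9474 MB KiB
[out] 74015625/8
$ dayspinner gapto 2225-12-22
[out] -24
$ dayspinner stepdays -15
[out] 2225-12-31
$ unitron re 4019 week min
[out] 40511520
$ unitron re 11/6 kB s
[out] ToolError: incompatible units
$ unitron re 85 m kg
[out] ToolError: incompatible units
$ dayspinner stepdays -186
[out] 2225-06-28


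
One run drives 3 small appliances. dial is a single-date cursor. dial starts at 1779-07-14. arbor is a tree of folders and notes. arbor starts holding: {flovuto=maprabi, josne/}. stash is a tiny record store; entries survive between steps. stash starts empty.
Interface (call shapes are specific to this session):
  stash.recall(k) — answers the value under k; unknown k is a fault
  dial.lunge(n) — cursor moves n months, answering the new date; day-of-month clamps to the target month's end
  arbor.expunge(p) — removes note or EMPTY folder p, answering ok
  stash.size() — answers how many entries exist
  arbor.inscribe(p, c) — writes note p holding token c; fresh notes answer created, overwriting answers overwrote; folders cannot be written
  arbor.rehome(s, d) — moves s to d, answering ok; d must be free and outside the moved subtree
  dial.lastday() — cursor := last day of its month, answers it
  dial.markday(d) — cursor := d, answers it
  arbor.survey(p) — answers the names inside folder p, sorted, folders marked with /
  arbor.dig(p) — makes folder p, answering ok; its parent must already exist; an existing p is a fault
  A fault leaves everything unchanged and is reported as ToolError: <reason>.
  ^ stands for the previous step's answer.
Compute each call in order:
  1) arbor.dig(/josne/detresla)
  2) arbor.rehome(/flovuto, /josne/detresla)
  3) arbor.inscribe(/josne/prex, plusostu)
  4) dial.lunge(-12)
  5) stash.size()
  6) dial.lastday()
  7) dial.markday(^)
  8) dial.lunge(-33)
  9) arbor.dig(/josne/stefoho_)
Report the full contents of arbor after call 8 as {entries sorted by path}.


Next I call arbor.dig(p='/josne/detresla'), and observe ok.
I invoke arbor.rehome(s='/flovuto', d='/josne/detresla'), and get ToolError: exists.
Then arbor.inscribe(p='/josne/prex', c='plusostu'), and observe created.
I invoke dial.lunge(n='-12'), — result: 1778-07-14.
Invoking stash.size(), giving 0.
Using dial.lastday, which returns 1778-07-31.
I run dial.markday(d='^'): 1778-07-31.
Now I run dial.lunge(n='-33'), giving 1775-10-31.
Using arbor.dig(p='/josne/stefoho_'), giving ok.

Answer: {flovuto=maprabi, josne/, josne/detresla/, josne/prex=plusostu}


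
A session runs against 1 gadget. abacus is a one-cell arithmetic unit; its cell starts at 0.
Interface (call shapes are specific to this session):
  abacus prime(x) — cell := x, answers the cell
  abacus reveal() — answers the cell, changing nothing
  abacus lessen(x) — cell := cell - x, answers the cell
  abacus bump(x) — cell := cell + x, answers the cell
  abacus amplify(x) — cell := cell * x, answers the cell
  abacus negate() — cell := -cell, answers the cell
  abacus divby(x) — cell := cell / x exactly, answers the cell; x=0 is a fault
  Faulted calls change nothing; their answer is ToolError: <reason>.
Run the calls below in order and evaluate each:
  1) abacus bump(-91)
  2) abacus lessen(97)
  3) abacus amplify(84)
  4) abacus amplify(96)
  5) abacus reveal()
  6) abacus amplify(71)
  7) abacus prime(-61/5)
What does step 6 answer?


Answer: -107638272

Derivation:
Act: abacus bump[x: -91]
Obs: -91
Act: abacus lessen[x: 97]
Obs: -188
Act: abacus amplify[x: 84]
Obs: -15792
Act: abacus amplify[x: 96]
Obs: -1516032
Act: abacus reveal[]
Obs: -1516032
Act: abacus amplify[x: 71]
Obs: -107638272
Act: abacus prime[x: -61/5]
Obs: -61/5


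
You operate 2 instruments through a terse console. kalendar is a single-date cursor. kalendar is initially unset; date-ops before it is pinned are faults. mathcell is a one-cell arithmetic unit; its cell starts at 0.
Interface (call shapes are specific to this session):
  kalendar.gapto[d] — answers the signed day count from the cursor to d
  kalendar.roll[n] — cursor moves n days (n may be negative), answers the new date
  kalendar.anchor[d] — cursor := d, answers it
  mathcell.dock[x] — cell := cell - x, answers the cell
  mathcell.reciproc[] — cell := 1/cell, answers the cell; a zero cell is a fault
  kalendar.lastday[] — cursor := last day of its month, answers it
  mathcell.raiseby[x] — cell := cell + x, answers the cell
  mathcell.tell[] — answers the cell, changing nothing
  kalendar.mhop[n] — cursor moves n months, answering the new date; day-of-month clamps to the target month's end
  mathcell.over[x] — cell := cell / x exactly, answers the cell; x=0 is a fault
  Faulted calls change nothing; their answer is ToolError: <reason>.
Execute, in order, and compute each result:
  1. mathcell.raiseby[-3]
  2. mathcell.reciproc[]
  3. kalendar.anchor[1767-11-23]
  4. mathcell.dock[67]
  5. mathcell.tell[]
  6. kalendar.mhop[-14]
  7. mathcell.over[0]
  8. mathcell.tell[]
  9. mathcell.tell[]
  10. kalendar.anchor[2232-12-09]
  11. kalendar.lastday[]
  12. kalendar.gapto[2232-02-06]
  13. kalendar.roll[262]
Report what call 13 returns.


Answer: 2233-09-19

Derivation:
>> mathcell.raiseby(x=-3)
<< -3
>> mathcell.reciproc()
<< -1/3
>> kalendar.anchor(d=1767-11-23)
<< 1767-11-23
>> mathcell.dock(x=67)
<< -202/3
>> mathcell.tell()
<< -202/3
>> kalendar.mhop(n=-14)
<< 1766-09-23
>> mathcell.over(x=0)
<< ToolError: division by zero
>> mathcell.tell()
<< -202/3
>> mathcell.tell()
<< -202/3
>> kalendar.anchor(d=2232-12-09)
<< 2232-12-09
>> kalendar.lastday()
<< 2232-12-31
>> kalendar.gapto(d=2232-02-06)
<< -329
>> kalendar.roll(n=262)
<< 2233-09-19


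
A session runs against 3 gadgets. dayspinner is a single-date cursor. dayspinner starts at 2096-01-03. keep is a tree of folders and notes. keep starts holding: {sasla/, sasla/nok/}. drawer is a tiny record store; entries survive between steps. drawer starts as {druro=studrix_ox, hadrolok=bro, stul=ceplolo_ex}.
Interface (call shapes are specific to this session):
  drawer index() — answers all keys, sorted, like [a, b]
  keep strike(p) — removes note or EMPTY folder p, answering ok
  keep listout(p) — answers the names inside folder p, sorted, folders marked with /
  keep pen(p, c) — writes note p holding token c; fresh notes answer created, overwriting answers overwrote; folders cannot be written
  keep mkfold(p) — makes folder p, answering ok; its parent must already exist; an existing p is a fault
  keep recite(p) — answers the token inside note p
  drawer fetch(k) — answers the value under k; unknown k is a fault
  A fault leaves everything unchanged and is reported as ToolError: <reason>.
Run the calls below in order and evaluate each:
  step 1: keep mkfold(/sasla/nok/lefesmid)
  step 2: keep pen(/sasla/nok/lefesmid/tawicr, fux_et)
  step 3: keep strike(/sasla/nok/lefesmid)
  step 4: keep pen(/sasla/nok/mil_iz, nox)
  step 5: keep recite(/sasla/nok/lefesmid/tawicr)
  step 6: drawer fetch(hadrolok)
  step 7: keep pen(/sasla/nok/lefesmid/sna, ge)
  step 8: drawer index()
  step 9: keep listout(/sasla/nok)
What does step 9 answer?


Answer: [lefesmid/, mil_iz]

Derivation:
Do: keep mkfold[p=/sasla/nok/lefesmid]
See: ok
Do: keep pen[p=/sasla/nok/lefesmid/tawicr; c=fux_et]
See: created
Do: keep strike[p=/sasla/nok/lefesmid]
See: ToolError: not empty
Do: keep pen[p=/sasla/nok/mil_iz; c=nox]
See: created
Do: keep recite[p=/sasla/nok/lefesmid/tawicr]
See: fux_et
Do: drawer fetch[k=hadrolok]
See: bro
Do: keep pen[p=/sasla/nok/lefesmid/sna; c=ge]
See: created
Do: drawer index[]
See: [druro, hadrolok, stul]
Do: keep listout[p=/sasla/nok]
See: [lefesmid/, mil_iz]


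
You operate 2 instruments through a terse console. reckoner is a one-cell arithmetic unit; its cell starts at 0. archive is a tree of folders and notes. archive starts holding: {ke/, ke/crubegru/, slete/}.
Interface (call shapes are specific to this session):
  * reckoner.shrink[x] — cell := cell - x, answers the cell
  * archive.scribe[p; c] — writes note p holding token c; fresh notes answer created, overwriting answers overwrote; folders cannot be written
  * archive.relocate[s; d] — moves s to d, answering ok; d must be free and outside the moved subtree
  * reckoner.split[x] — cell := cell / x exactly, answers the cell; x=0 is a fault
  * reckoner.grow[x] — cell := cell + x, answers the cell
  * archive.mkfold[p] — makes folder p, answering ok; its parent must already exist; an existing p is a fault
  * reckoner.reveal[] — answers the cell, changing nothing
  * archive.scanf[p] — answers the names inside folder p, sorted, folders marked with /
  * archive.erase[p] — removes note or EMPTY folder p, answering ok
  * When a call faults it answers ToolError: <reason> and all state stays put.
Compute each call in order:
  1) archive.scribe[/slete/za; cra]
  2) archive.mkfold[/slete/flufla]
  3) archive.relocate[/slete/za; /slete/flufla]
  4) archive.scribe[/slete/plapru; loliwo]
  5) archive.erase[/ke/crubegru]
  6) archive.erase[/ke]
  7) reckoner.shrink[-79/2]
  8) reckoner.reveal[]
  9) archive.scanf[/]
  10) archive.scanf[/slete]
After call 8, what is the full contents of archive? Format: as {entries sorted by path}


==> scribe(/slete/za, cra)
<== created
==> mkfold(/slete/flufla)
<== ok
==> relocate(/slete/za, /slete/flufla)
<== ToolError: exists
==> scribe(/slete/plapru, loliwo)
<== created
==> erase(/ke/crubegru)
<== ok
==> erase(/ke)
<== ok
==> shrink(-79/2)
<== 79/2
==> reveal()
<== 79/2
==> scanf(/)
<== [slete/]
==> scanf(/slete)
<== [flufla/, plapru, za]

Answer: {slete/, slete/flufla/, slete/plapru=loliwo, slete/za=cra}


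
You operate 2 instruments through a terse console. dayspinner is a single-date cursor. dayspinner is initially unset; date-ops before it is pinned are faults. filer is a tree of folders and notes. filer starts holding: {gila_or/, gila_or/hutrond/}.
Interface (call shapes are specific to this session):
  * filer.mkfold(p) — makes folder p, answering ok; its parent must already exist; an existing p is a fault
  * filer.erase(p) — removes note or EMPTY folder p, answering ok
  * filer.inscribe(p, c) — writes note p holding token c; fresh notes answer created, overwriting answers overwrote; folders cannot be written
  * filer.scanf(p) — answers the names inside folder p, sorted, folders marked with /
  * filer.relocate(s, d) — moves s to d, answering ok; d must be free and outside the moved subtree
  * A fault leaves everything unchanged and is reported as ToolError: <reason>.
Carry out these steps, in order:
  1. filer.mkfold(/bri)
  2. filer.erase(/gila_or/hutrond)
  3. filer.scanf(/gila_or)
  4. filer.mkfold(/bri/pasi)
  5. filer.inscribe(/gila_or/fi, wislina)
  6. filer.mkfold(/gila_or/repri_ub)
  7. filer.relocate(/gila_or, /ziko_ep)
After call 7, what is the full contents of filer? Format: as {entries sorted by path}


Answer: {bri/, bri/pasi/, ziko_ep/, ziko_ep/fi=wislina, ziko_ep/repri_ub/}

Derivation:
Step: mkfold[p→/bri]
Result: ok
Step: erase[p→/gila_or/hutrond]
Result: ok
Step: scanf[p→/gila_or]
Result: []
Step: mkfold[p→/bri/pasi]
Result: ok
Step: inscribe[p→/gila_or/fi; c→wislina]
Result: created
Step: mkfold[p→/gila_or/repri_ub]
Result: ok
Step: relocate[s→/gila_or; d→/ziko_ep]
Result: ok


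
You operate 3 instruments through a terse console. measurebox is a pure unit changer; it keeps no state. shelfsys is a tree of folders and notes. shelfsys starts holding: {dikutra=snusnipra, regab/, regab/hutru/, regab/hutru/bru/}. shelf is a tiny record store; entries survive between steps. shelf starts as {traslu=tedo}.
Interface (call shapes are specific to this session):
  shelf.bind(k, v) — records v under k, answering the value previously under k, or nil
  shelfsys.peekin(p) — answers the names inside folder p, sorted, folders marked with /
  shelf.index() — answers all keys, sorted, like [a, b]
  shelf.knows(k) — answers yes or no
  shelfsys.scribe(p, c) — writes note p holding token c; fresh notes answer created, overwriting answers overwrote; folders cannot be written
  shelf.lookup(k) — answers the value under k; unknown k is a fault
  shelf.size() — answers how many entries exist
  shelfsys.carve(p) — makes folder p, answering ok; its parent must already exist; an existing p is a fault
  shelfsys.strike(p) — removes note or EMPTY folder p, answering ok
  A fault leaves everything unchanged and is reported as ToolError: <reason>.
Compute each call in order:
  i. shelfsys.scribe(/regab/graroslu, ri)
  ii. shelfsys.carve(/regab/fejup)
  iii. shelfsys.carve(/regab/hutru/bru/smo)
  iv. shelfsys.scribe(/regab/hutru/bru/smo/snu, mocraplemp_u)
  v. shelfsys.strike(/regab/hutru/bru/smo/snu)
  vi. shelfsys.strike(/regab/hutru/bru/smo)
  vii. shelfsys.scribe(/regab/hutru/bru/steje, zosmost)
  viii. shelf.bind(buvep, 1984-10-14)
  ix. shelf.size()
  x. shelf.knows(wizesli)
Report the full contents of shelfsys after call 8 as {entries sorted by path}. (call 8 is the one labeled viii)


Answer: {dikutra=snusnipra, regab/, regab/fejup/, regab/graroslu=ri, regab/hutru/, regab/hutru/bru/, regab/hutru/bru/steje=zosmost}

Derivation:
>> shelfsys.scribe(p='/regab/graroslu', c='ri')
<< created
>> shelfsys.carve(p='/regab/fejup')
<< ok
>> shelfsys.carve(p='/regab/hutru/bru/smo')
<< ok
>> shelfsys.scribe(p='/regab/hutru/bru/smo/snu', c='mocraplemp_u')
<< created
>> shelfsys.strike(p='/regab/hutru/bru/smo/snu')
<< ok
>> shelfsys.strike(p='/regab/hutru/bru/smo')
<< ok
>> shelfsys.scribe(p='/regab/hutru/bru/steje', c='zosmost')
<< created
>> shelf.bind(k='buvep', v='1984-10-14')
<< nil
>> shelf.size()
<< 2
>> shelf.knows(k='wizesli')
<< no


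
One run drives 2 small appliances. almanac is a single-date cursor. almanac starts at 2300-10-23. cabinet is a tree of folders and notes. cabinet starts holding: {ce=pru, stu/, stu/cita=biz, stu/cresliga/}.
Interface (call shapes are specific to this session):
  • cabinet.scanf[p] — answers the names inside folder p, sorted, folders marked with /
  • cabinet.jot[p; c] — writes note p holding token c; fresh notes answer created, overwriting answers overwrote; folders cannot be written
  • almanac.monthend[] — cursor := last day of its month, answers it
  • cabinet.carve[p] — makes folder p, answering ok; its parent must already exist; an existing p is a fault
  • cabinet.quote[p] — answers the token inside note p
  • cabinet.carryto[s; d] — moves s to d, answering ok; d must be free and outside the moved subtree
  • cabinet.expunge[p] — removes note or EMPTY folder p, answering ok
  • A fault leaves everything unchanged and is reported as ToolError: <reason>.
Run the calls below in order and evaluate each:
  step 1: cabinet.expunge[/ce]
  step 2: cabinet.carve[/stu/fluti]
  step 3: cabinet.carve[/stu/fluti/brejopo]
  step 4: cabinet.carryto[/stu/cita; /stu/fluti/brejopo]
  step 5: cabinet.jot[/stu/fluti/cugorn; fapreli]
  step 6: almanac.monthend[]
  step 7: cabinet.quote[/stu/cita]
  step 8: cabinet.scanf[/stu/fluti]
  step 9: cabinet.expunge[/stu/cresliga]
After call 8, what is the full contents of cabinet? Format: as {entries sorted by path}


I use cabinet.expunge using p=/ce, → ok.
Using cabinet.carve using p=/stu/fluti, which returns ok.
I use cabinet.carve using p=/stu/fluti/brejopo, — result: ok.
I invoke cabinet.carryto using s=/stu/cita, d=/stu/fluti/brejopo, — result: ToolError: exists.
I run cabinet.jot using p=/stu/fluti/cugorn, c=fapreli, → created.
I try almanac.monthend, → 2300-10-31.
I try cabinet.quote using p=/stu/cita, and get biz.
I use cabinet.scanf using p=/stu/fluti, giving [brejopo/, cugorn].
Next I call cabinet.expunge using p=/stu/cresliga: ok.

Answer: {stu/, stu/cita=biz, stu/cresliga/, stu/fluti/, stu/fluti/brejopo/, stu/fluti/cugorn=fapreli}


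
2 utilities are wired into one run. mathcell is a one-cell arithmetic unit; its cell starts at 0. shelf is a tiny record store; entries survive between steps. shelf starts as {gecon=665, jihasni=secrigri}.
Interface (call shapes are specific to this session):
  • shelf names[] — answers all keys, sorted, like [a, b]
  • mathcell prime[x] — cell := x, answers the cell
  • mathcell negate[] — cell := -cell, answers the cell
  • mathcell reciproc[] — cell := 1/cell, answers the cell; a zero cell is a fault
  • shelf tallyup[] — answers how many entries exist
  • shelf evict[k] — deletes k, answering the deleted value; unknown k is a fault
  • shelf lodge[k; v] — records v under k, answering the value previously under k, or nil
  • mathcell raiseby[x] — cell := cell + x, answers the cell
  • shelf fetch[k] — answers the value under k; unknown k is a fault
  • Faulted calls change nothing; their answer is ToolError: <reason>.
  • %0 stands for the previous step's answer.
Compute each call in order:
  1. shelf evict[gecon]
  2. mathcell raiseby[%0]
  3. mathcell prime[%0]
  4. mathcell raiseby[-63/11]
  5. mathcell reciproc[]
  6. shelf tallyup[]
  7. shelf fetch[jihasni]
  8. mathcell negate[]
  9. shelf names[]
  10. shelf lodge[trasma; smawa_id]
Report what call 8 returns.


% shelf evict k=gecon
:: 665
% mathcell raiseby x=%0
:: 665
% mathcell prime x=%0
:: 665
% mathcell raiseby x=-63/11
:: 7252/11
% mathcell reciproc
:: 11/7252
% shelf tallyup
:: 1
% shelf fetch k=jihasni
:: secrigri
% mathcell negate
:: -11/7252
% shelf names
:: [jihasni]
% shelf lodge k=trasma v=smawa_id
:: nil

Answer: -11/7252


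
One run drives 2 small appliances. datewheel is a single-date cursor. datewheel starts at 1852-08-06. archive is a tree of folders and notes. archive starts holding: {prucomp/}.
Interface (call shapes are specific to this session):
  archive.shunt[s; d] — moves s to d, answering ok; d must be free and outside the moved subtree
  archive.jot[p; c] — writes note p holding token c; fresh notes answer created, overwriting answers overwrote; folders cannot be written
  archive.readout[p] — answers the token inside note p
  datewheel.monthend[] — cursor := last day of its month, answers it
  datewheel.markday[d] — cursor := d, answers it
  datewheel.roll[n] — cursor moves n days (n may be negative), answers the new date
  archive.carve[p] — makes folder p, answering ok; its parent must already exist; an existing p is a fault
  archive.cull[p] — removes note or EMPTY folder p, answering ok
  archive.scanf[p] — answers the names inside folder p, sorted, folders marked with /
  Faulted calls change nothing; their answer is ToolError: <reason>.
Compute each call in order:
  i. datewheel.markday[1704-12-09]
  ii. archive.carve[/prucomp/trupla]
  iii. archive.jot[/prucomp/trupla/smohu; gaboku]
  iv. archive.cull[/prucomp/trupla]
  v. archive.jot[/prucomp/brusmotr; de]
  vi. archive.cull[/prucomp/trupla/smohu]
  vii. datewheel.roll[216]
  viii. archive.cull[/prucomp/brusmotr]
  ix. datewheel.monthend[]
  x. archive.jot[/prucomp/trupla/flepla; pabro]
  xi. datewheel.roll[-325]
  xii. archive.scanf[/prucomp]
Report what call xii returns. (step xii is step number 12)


-- markday(1704-12-09) => 1704-12-09
-- carve(/prucomp/trupla) => ok
-- jot(/prucomp/trupla/smohu, gaboku) => created
-- cull(/prucomp/trupla) => ToolError: not empty
-- jot(/prucomp/brusmotr, de) => created
-- cull(/prucomp/trupla/smohu) => ok
-- roll(216) => 1705-07-13
-- cull(/prucomp/brusmotr) => ok
-- monthend() => 1705-07-31
-- jot(/prucomp/trupla/flepla, pabro) => created
-- roll(-325) => 1704-09-09
-- scanf(/prucomp) => [trupla/]

Answer: [trupla/]


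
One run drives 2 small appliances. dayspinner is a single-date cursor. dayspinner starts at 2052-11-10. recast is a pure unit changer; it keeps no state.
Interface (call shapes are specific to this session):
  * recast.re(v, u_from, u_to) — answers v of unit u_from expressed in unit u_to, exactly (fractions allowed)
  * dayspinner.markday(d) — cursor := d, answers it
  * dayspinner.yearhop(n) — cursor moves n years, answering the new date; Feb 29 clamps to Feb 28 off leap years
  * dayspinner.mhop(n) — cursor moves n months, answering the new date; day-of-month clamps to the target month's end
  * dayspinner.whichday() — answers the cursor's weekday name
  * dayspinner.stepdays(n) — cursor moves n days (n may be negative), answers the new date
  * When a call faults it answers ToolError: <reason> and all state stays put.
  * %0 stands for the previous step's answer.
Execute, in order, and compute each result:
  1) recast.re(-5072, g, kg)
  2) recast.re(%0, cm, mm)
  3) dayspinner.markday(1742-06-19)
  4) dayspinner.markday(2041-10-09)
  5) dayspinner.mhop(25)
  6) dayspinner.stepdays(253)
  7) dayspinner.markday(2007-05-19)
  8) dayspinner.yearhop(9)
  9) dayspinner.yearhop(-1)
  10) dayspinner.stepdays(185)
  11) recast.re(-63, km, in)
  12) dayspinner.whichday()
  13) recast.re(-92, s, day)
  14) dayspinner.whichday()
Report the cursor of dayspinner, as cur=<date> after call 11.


Answer: cur=2015-11-20

Derivation:
==> re(v=-5072, u_from=g, u_to=kg)
<== -634/125
==> re(v=%0, u_from=cm, u_to=mm)
<== -1268/25
==> markday(d=1742-06-19)
<== 1742-06-19
==> markday(d=2041-10-09)
<== 2041-10-09
==> mhop(n=25)
<== 2043-11-09
==> stepdays(n=253)
<== 2044-07-19
==> markday(d=2007-05-19)
<== 2007-05-19
==> yearhop(n=9)
<== 2016-05-19
==> yearhop(n=-1)
<== 2015-05-19
==> stepdays(n=185)
<== 2015-11-20
==> re(v=-63, u_from=km, u_to=in)
<== -315000000/127
==> whichday()
<== Friday
==> re(v=-92, u_from=s, u_to=day)
<== -23/21600
==> whichday()
<== Friday


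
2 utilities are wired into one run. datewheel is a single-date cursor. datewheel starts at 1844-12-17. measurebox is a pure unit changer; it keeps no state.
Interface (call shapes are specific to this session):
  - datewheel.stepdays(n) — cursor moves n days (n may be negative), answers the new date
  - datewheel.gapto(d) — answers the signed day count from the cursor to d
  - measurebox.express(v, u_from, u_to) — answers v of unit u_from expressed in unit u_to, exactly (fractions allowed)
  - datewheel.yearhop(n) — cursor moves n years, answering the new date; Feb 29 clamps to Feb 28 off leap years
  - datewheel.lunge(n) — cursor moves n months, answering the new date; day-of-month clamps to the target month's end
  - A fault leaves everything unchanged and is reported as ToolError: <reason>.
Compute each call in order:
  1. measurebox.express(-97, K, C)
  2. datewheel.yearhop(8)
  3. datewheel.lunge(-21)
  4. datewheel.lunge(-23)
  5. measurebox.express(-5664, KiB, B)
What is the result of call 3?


Answer: 1851-03-17

Derivation:
-- 1. measurebox.express(v=-97, u_from=K, u_to=C) -> -7403/20
-- 2. datewheel.yearhop(n=8) -> 1852-12-17
-- 3. datewheel.lunge(n=-21) -> 1851-03-17
-- 4. datewheel.lunge(n=-23) -> 1849-04-17
-- 5. measurebox.express(v=-5664, u_from=KiB, u_to=B) -> -5799936


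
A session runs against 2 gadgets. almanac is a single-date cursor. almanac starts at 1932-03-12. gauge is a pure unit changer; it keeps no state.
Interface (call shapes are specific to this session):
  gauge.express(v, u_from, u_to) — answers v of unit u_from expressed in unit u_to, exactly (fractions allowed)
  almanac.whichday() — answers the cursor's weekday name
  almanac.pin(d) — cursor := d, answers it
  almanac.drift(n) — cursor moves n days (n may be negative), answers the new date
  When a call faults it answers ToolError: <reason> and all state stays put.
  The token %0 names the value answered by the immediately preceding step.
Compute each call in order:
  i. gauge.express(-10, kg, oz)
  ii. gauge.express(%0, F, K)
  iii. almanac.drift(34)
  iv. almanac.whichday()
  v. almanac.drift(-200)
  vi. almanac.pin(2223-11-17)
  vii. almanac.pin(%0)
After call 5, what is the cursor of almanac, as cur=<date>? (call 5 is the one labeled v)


> gauge.express v=-10 u_from=kg u_to=oz
= -16000000000/45359237
> gauge.express v=%0 u_from=F u_to=K
= 485028047179/8164662660
> almanac.drift n=34
= 1932-04-15
> almanac.whichday
= Friday
> almanac.drift n=-200
= 1931-09-28
> almanac.pin d=2223-11-17
= 2223-11-17
> almanac.pin d=%0
= 2223-11-17

Answer: cur=1931-09-28


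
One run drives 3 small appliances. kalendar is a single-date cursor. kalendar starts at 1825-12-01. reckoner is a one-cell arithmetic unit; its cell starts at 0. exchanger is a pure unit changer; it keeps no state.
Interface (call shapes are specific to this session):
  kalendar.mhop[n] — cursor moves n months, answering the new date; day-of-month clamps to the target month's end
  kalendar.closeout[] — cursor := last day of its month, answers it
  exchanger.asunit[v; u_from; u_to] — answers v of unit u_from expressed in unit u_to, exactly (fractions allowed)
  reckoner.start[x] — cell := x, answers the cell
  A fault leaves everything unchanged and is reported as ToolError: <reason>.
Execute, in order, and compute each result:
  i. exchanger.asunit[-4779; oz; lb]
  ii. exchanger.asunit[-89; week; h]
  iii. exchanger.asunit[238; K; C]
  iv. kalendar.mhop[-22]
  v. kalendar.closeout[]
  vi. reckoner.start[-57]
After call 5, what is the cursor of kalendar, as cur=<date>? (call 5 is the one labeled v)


> exchanger.asunit v: -4779 u_from: oz u_to: lb
= -4779/16
> exchanger.asunit v: -89 u_from: week u_to: h
= -14952
> exchanger.asunit v: 238 u_from: K u_to: C
= -703/20
> kalendar.mhop n: -22
= 1824-02-01
> kalendar.closeout
= 1824-02-29
> reckoner.start x: -57
= -57

Answer: cur=1824-02-29


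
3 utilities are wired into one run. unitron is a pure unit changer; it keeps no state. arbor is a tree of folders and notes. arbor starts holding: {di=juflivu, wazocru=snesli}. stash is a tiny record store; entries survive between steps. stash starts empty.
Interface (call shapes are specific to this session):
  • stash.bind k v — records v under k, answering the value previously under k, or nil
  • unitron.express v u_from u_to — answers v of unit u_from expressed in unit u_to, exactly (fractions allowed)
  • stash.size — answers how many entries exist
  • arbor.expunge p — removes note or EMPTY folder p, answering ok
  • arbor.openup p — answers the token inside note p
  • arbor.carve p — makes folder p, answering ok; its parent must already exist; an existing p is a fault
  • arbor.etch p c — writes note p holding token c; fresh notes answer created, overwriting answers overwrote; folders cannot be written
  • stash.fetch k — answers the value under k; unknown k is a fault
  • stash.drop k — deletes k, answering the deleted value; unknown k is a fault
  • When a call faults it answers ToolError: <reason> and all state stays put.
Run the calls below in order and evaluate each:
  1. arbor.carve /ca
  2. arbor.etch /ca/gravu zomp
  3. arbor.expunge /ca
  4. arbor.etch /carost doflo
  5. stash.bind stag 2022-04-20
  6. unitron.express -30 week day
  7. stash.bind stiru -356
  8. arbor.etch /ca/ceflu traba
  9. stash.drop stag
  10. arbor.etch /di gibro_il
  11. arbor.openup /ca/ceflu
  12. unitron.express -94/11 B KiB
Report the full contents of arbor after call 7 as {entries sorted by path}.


;; 1. arbor.carve(p→/ca) == ok
;; 2. arbor.etch(p→/ca/gravu, c→zomp) == created
;; 3. arbor.expunge(p→/ca) == ToolError: not empty
;; 4. arbor.etch(p→/carost, c→doflo) == created
;; 5. stash.bind(k→stag, v→2022-04-20) == nil
;; 6. unitron.express(v→-30, u_from→week, u_to→day) == -210
;; 7. stash.bind(k→stiru, v→-356) == nil
;; 8. arbor.etch(p→/ca/ceflu, c→traba) == created
;; 9. stash.drop(k→stag) == 2022-04-20
;; 10. arbor.etch(p→/di, c→gibro_il) == overwrote
;; 11. arbor.openup(p→/ca/ceflu) == traba
;; 12. unitron.express(v→-94/11, u_from→B, u_to→KiB) == -47/5632

Answer: {ca/, ca/gravu=zomp, carost=doflo, di=juflivu, wazocru=snesli}


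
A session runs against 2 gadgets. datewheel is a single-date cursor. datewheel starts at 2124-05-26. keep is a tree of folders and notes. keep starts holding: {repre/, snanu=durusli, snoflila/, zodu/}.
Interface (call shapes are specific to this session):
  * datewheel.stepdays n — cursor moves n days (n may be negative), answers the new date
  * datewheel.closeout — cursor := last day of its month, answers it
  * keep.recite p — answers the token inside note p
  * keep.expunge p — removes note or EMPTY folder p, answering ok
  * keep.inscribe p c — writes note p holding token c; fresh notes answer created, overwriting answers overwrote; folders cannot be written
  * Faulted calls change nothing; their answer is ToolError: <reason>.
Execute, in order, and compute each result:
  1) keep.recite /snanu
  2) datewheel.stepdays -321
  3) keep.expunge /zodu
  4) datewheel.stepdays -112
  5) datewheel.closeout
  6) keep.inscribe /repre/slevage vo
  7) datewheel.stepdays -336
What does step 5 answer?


Answer: 2123-03-31

Derivation:
Step: recite[/snanu]
Result: durusli
Step: stepdays[-321]
Result: 2123-07-10
Step: expunge[/zodu]
Result: ok
Step: stepdays[-112]
Result: 2123-03-20
Step: closeout[]
Result: 2123-03-31
Step: inscribe[/repre/slevage; vo]
Result: created
Step: stepdays[-336]
Result: 2122-04-29


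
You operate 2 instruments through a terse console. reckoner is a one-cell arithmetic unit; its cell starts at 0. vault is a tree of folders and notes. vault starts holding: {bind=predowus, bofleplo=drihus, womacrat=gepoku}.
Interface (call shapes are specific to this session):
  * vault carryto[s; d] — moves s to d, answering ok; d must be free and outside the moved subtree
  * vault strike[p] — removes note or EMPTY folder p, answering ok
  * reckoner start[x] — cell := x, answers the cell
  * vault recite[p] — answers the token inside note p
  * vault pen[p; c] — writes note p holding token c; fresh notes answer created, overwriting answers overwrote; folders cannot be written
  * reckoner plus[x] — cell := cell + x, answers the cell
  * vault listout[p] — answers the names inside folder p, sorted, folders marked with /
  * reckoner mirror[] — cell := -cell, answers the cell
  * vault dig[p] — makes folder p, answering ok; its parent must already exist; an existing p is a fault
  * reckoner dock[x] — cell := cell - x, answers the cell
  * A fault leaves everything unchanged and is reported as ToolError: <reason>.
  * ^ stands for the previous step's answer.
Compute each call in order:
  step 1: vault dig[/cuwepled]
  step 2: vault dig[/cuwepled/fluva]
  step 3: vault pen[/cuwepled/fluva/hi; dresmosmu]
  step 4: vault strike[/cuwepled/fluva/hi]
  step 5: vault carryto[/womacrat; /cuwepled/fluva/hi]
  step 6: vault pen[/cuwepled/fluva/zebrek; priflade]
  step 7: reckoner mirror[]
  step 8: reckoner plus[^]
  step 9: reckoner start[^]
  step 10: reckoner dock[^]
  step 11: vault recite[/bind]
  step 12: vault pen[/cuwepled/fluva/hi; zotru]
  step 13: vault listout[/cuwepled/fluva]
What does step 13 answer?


[in] vault dig p→/cuwepled
[out] ok
[in] vault dig p→/cuwepled/fluva
[out] ok
[in] vault pen p→/cuwepled/fluva/hi c→dresmosmu
[out] created
[in] vault strike p→/cuwepled/fluva/hi
[out] ok
[in] vault carryto s→/womacrat d→/cuwepled/fluva/hi
[out] ok
[in] vault pen p→/cuwepled/fluva/zebrek c→priflade
[out] created
[in] reckoner mirror
[out] 0
[in] reckoner plus x→^
[out] 0
[in] reckoner start x→^
[out] 0
[in] reckoner dock x→^
[out] 0
[in] vault recite p→/bind
[out] predowus
[in] vault pen p→/cuwepled/fluva/hi c→zotru
[out] overwrote
[in] vault listout p→/cuwepled/fluva
[out] [hi, zebrek]

Answer: [hi, zebrek]


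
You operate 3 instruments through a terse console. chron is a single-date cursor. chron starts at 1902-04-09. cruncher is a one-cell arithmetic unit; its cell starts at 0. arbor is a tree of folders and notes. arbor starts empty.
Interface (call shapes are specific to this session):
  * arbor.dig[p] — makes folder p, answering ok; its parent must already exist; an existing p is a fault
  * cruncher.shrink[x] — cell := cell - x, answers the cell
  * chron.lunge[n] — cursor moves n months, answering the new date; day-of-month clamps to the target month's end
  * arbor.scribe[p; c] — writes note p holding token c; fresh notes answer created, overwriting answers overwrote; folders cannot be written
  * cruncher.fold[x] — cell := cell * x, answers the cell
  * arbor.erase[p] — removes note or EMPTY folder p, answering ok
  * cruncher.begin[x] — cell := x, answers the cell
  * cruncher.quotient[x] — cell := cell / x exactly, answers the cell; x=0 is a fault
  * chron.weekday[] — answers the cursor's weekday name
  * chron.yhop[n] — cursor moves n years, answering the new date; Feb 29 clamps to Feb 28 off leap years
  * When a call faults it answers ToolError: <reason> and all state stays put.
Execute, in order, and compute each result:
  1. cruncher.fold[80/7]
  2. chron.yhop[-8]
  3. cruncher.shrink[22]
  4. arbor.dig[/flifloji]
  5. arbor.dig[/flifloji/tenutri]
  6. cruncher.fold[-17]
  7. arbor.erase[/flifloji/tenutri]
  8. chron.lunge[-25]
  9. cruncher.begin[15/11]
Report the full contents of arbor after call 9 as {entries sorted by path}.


Answer: {flifloji/}

Derivation:
I invoke cruncher.fold(80/7), and see 0.
I invoke chron.yhop(-8), giving 1894-04-09.
Then cruncher.shrink(22): -22.
Then arbor.dig(/flifloji), — result: ok.
I try arbor.dig(/flifloji/tenutri), yielding ok.
Invoking cruncher.fold(-17), yielding 374.
I invoke arbor.erase(/flifloji/tenutri): ok.
Invoking chron.lunge(-25): 1892-03-09.
I use cruncher.begin(15/11), → 15/11.
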